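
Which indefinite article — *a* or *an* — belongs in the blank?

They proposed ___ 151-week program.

The indefinite article is chosen by the initial *sound* of the following word, not its spelling.
The number *151* is spoken "one hundred …", beginning with /wʌn/ — a consonant sound.
So the article is *a*: They proposed a 151-week program.

a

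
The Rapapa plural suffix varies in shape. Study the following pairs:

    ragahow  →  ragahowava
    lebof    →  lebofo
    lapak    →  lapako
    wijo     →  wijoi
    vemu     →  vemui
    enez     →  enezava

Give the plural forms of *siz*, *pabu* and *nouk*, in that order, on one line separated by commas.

sizava, pabui, nouko

The pattern is voicing of the final sound: -o when the stem ends in a voiceless consonant (*lebof*, *lapak*); -ava when the stem ends in a voiced consonant (*ragahow*, *enez*); -i when the stem ends in a vowel (*wijo*, *vemu*).
Since the final sound of *siz* is /z/ (a voiced consonant), it takes -ava, giving *sizava*.
The final sound of *pabu* is /u/, which is a vowel, so the suffix is -i, giving *pabui*.
The final sound of *nouk* is /k/, which is a voiceless consonant, so the suffix is -o, giving *nouko*.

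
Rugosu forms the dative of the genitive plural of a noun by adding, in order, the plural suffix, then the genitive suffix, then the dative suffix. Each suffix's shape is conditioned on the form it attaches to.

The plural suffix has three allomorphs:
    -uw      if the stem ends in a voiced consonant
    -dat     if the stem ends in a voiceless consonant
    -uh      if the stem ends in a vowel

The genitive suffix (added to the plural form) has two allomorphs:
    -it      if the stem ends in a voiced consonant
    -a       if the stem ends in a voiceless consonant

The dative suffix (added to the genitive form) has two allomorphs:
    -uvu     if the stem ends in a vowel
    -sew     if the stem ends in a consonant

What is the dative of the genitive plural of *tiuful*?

tiufuluwitsew

The final sound of *tiuful* is /l/, which is a voiced consonant, so the plural suffix is -uw, giving *tiufuluw*.
Since the final consonant of the plural form *tiufuluw* is /w/ (voiced), it takes -it, giving *tiufuluwit*.
The genitive form *tiufuluwit* — final sound /t/ (a consonant) → -sew → *tiufuluwitsew*.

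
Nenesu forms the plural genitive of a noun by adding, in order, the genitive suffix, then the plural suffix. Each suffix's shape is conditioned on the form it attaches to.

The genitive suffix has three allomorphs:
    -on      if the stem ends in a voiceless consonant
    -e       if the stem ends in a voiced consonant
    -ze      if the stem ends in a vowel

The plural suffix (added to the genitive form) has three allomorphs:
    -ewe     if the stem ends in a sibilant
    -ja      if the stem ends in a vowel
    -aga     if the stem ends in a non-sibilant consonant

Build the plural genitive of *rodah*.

rodahonaga

*rodah*: final sound = /h/, a voiceless consonant → -on → *rodahon*.
The genitive form *rodahon*: final sound = /n/, a non-sibilant consonant → -aga → *rodahonaga*.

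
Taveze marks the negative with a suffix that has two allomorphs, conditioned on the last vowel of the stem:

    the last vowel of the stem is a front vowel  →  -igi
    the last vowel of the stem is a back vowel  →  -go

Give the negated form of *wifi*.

wifiigi

The last vowel of *wifi* is /i/, which is a front vowel, so the suffix is -igi, giving *wifiigi*.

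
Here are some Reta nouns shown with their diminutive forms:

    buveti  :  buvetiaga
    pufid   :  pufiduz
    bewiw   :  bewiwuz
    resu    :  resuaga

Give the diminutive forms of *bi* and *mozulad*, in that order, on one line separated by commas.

Looking at the final sound of each stem: -uz when the stem ends in a consonant (*pufid*, *bewiw*); -aga when the stem ends in a vowel (*buveti*, *resu*).
The final sound of *bi* is /i/, which is a vowel, so the suffix is -aga, giving *biaga*.
Since the final sound of *mozulad* is /d/ (a consonant), it takes -uz, giving *mozuladuz*.

biaga, mozuladuz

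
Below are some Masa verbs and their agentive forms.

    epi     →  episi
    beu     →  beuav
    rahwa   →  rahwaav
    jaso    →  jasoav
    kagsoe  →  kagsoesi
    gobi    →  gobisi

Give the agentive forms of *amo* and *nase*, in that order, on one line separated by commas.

amoav, nasesi

The alternation tracks the last vowel of the stem — -si when the last vowel of the stem is a front vowel (*epi*, *kagsoe*, *gobi*); -av when the last vowel of the stem is a back vowel (*beu*, *rahwa*, *jaso*).
*amo*: last vowel = /o/, a back vowel → -av → *amoav*.
The last vowel of *nase* is /e/, which is a front vowel, so the suffix is -si, giving *nasesi*.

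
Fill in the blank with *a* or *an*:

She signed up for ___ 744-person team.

a

The indefinite article is chosen by the initial *sound* of the following word, not its spelling.
The number *744* is spoken "seven hundred …", beginning with /ˈsɛvən/ — a consonant sound.
So the article is *a*: She signed up for a 744-person team.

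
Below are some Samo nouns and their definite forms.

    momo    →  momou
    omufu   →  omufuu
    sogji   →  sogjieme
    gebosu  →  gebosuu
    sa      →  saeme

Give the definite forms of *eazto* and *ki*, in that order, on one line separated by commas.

Looking at the last vowel of each stem: -u when the last vowel of the stem is a rounded vowel (*momo*, *omufu*, *gebosu*); -eme when the last vowel of the stem is an unrounded vowel (*sogji*, *sa*).
Since the last vowel of *eazto* is /o/ (a rounded vowel), it takes -u, giving *eaztou*.
*ki*: last vowel = /i/, an unrounded vowel → -eme → *kieme*.

eaztou, kieme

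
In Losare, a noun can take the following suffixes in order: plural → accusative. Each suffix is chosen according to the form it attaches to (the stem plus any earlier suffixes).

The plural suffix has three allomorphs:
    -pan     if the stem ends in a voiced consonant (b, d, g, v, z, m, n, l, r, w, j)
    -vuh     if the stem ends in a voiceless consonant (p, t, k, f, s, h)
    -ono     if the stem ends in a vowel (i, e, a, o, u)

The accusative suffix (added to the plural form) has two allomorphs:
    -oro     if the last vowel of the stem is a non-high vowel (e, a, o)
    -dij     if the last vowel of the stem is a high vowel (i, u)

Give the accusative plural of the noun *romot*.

romotvuhdij

*romot*: final sound = /t/, a voiceless consonant → -vuh → *romotvuh*.
Since the last vowel of the plural form *romotvuh* is /u/ (a high vowel), it takes -dij, giving *romotvuhdij*.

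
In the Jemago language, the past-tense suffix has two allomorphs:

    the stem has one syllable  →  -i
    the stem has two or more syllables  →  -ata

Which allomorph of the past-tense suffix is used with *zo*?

*zo* has one syllable, so the suffix is -i.

-i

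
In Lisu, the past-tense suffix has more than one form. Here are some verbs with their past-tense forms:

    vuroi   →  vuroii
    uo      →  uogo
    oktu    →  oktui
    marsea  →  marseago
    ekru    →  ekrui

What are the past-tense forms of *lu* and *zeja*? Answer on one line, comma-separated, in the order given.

lui, zejago

The alternation tracks the last vowel of the stem — -i when the last vowel of the stem is a high vowel (*vuroi*, *oktu*, *ekru*); -go when the last vowel of the stem is a non-high vowel (*uo*, *marsea*).
*lu* — last vowel /u/ (a high vowel) → -i → *lui*.
*zeja*: last vowel = /a/, a non-high vowel → -go → *zejago*.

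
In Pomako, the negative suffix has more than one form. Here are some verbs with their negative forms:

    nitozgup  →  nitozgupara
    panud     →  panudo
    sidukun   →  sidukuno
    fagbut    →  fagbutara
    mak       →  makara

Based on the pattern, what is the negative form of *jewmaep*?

jewmaepara

The alternation tracks the final consonant of the stem — -ara when the stem ends in a voiceless consonant (*nitozgup*, *fagbut*, *mak*); -o when the stem ends in a voiced consonant (*panud*, *sidukun*).
*jewmaep*: final consonant = /p/, voiceless → -ara → *jewmaepara*.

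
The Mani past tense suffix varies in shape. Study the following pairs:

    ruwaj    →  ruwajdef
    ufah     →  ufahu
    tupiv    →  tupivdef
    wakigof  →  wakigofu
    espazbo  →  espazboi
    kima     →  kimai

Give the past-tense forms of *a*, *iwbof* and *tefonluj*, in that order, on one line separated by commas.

The pattern is voicing of the final sound: -u when the stem ends in a voiceless consonant (*ufah*, *wakigof*); -def when the stem ends in a voiced consonant (*ruwaj*, *tupiv*); -i when the stem ends in a vowel (*espazbo*, *kima*).
Since the final sound of *a* is /a/ (a vowel), it takes -i, giving *ai*.
*iwbof*: final sound = /f/, a voiceless consonant → -u → *iwbofu*.
*tefonluj* — final sound /j/ (a voiced consonant) → -def → *tefonlujdef*.

ai, iwbofu, tefonlujdef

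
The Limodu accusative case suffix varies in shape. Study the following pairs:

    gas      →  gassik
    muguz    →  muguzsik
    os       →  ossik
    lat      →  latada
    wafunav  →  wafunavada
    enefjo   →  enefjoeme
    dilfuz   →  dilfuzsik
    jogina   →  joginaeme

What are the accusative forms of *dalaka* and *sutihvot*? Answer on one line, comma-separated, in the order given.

dalakaeme, sutihvotada

The alternation tracks the final sound of the stem — -sik when the stem ends in a sibilant (*gas*, *muguz*, *os*, *dilfuz*); -ada when the stem ends in a non-sibilant consonant (*lat*, *wafunav*); -eme when the stem ends in a vowel (*enefjo*, *jogina*).
The final sound of *dalaka* is /a/, which is a vowel, so the suffix is -eme, giving *dalakaeme*.
Since the final sound of *sutihvot* is /t/ (a non-sibilant consonant), it takes -ada, giving *sutihvotada*.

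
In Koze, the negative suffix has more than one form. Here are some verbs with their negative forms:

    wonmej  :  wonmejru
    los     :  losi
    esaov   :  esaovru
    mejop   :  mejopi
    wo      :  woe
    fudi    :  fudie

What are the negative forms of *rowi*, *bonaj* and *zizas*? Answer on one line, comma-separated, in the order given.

rowie, bonajru, zizasi

Looking at the final sound of each stem: -i when the stem ends in a voiceless consonant (*los*, *mejop*); -ru when the stem ends in a voiced consonant (*wonmej*, *esaov*); -e when the stem ends in a vowel (*wo*, *fudi*).
*rowi* — final sound /i/ (a vowel) → -e → *rowie*.
Since the final sound of *bonaj* is /j/ (a voiced consonant), it takes -ru, giving *bonajru*.
*zizas* — final sound /s/ (a voiceless consonant) → -i → *zizasi*.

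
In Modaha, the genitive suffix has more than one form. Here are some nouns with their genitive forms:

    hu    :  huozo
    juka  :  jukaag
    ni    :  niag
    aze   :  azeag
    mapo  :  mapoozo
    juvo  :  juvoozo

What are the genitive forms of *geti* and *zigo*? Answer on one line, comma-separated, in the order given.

The alternation tracks the last vowel of the stem — -ozo when the last vowel of the stem is a rounded vowel (*hu*, *mapo*, *juvo*); -ag when the last vowel of the stem is an unrounded vowel (*juka*, *ni*, *aze*).
Since the last vowel of *geti* is /i/ (an unrounded vowel), it takes -ag, giving *getiag*.
Since the last vowel of *zigo* is /o/ (a rounded vowel), it takes -ozo, giving *zigoozo*.

getiag, zigoozo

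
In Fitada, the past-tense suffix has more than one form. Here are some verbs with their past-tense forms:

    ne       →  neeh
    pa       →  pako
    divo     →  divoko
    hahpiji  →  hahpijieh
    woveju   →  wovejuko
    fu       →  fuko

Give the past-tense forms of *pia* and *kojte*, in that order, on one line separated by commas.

piako, kojteeh

The pattern is front/back vowel harmony: -eh when the last vowel of the stem is a front vowel (*ne*, *hahpiji*); -ko when the last vowel of the stem is a back vowel (*pa*, *divo*, *woveju*, *fu*).
*pia* — last vowel /a/ (a back vowel) → -ko → *piako*.
*kojte* — last vowel /e/ (a front vowel) → -eh → *kojteeh*.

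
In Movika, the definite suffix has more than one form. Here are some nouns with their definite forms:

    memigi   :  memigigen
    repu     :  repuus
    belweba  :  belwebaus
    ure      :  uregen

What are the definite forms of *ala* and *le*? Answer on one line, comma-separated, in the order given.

alaus, legen

The pattern is front/back vowel harmony: -gen when the last vowel of the stem is a front vowel (*memigi*, *ure*); -us when the last vowel of the stem is a back vowel (*repu*, *belweba*).
*ala*: last vowel = /a/, a back vowel → -us → *alaus*.
*le* — last vowel /e/ (a front vowel) → -gen → *legen*.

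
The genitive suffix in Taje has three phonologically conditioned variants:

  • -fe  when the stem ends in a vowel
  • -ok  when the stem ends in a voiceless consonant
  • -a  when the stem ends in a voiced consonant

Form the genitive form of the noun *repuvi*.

Since the final sound of *repuvi* is /i/ (a vowel), it takes -fe, giving *repuvife*.

repuvife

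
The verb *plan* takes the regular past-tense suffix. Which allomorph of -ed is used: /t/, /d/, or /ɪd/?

The stem *plan* ends in a voiced sound other than /d/.
The -ed suffix is realized as /ɪd/ after /t, d/; as /t/ after other voiceless consonants; and as /d/ after other voiced sounds.
So -ed on *plan* is pronounced /d/.

/d/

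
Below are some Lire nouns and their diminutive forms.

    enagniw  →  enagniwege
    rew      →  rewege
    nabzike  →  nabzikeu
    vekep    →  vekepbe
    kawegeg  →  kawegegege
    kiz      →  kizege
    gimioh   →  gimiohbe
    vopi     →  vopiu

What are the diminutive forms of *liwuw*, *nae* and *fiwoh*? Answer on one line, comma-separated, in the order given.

liwuwege, naeu, fiwohbe

The suffix is conditioned by the final sound: -be when the stem ends in a voiceless consonant (*vekep*, *gimioh*); -ege when the stem ends in a voiced consonant (*enagniw*, *rew*, *kawegeg*, *kiz*); -u when the stem ends in a vowel (*nabzike*, *vopi*).
*liwuw*: final sound = /w/, a voiced consonant → -ege → *liwuwege*.
*nae* — final sound /e/ (a vowel) → -u → *naeu*.
*fiwoh*: final sound = /h/, a voiceless consonant → -be → *fiwohbe*.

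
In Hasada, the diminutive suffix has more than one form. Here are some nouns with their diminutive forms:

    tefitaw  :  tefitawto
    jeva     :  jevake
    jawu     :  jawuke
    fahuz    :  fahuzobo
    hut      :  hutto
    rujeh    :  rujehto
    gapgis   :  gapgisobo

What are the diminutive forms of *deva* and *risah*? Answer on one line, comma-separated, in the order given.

devake, risahto

The pattern is sibilance of the final sound: -obo when the stem ends in a sibilant (*fahuz*, *gapgis*); -to when the stem ends in a non-sibilant consonant (*tefitaw*, *hut*, *rujeh*); -ke when the stem ends in a vowel (*jeva*, *jawu*).
The final sound of *deva* is /a/, which is a vowel, so the suffix is -ke, giving *devake*.
*risah*: final sound = /h/, a non-sibilant consonant → -to → *risahto*.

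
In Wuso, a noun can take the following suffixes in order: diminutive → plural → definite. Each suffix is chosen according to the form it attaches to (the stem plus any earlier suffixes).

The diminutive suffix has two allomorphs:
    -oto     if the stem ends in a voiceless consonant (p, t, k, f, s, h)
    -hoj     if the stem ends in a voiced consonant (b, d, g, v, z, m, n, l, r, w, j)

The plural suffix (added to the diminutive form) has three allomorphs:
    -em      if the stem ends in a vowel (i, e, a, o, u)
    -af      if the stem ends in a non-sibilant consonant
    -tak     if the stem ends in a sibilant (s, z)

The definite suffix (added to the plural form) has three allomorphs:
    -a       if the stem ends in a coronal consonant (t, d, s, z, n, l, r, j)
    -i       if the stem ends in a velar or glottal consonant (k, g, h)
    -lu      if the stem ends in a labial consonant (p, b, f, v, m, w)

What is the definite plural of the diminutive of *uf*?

*uf*: final consonant = /f/, voiceless → -oto → *ufoto*.
Since the final sound of the diminutive form *ufoto* is /o/ (a vowel), it takes -em, giving *ufotoem*.
The plural form *ufotoem*: final consonant = /m/, labial → -lu → *ufotoemlu*.

ufotoemlu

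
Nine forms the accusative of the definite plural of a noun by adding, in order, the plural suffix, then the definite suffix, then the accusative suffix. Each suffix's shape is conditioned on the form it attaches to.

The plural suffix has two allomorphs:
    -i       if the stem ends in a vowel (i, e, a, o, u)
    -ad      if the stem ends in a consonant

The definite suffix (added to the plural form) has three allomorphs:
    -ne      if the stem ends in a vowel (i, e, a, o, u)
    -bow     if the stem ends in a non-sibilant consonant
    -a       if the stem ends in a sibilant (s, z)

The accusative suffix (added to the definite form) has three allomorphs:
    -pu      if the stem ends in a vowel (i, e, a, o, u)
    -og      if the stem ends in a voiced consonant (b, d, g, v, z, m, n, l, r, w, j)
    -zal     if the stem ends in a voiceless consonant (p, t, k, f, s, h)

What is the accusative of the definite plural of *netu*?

netuinepu

The final sound of *netu* is /u/, which is a vowel, so the plural suffix is -i, giving *netui*.
The plural form *netui* — final sound /i/ (a vowel) → -ne → *netuine*.
The final sound of the definite form *netuine* is /e/, which is a vowel, so the accusative suffix is -pu, giving *netuinepu*.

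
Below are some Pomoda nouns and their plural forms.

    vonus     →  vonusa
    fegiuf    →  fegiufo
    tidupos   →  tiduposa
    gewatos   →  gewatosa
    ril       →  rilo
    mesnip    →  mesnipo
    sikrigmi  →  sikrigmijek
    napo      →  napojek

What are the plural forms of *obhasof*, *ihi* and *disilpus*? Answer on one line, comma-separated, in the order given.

obhasofo, ihijek, disilpusa

The suffix is conditioned by the final sound: -a when the stem ends in a sibilant (*vonus*, *tidupos*, *gewatos*); -o when the stem ends in a non-sibilant consonant (*fegiuf*, *ril*, *mesnip*); -jek when the stem ends in a vowel (*sikrigmi*, *napo*).
The final sound of *obhasof* is /f/, which is a non-sibilant consonant, so the suffix is -o, giving *obhasofo*.
The final sound of *ihi* is /i/, which is a vowel, so the suffix is -jek, giving *ihijek*.
*disilpus*: final sound = /s/, a sibilant → -a → *disilpusa*.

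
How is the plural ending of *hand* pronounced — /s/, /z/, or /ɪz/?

The stem *hand* ends in a voiced non-sibilant sound.
The plural suffix surfaces as /ɪz/ after sibilants, /s/ after other voiceless consonants, and /z/ after other voiced sounds.
So the plural -s on *hand* is pronounced /z/.

/z/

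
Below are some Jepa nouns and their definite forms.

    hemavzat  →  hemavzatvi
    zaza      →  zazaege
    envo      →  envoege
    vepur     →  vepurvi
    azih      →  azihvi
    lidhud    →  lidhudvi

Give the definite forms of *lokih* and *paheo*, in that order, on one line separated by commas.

The suffix is conditioned by the final sound: -vi when the stem ends in a consonant (*hemavzat*, *vepur*, *azih*, *lidhud*); -ege when the stem ends in a vowel (*zaza*, *envo*).
*lokih* — final sound /h/ (a consonant) → -vi → *lokihvi*.
*paheo*: final sound = /o/, a vowel → -ege → *paheoege*.

lokihvi, paheoege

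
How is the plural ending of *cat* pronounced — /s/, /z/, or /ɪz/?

The stem *cat* ends in a voiceless non-sibilant consonant.
The plural suffix surfaces as /ɪz/ after sibilants, /s/ after other voiceless consonants, and /z/ after other voiced sounds.
So the plural -s on *cat* is pronounced /s/.

/s/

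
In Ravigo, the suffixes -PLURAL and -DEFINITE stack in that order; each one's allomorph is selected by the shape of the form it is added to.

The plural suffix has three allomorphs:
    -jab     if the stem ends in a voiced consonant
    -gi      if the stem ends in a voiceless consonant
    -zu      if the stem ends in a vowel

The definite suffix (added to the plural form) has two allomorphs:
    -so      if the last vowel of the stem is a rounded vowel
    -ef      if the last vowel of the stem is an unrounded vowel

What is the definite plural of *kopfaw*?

kopfawjabef

The final sound of *kopfaw* is /w/, which is a voiced consonant, so the plural suffix is -jab, giving *kopfawjab*.
The last vowel of the plural form *kopfawjab* is /a/, which is an unrounded vowel, so the definite suffix is -ef, giving *kopfawjabef*.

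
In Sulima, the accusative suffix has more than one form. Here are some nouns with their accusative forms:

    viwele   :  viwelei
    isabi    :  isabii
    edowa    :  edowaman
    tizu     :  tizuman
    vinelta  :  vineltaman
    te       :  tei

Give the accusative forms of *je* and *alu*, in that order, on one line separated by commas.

The pattern is front/back vowel harmony: -i when the last vowel of the stem is a front vowel (*viwele*, *isabi*, *te*); -man when the last vowel of the stem is a back vowel (*edowa*, *tizu*, *vinelta*).
*je* — last vowel /e/ (a front vowel) → -i → *jei*.
*alu*: last vowel = /u/, a back vowel → -man → *aluman*.

jei, aluman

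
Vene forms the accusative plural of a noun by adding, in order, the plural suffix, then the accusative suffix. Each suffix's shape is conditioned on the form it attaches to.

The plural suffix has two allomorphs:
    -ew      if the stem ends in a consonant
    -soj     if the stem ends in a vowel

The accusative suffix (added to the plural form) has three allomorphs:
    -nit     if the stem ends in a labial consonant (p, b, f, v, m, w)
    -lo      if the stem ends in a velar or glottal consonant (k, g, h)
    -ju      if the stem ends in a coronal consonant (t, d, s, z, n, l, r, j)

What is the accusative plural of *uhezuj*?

*uhezuj*: final sound = /j/, a consonant → -ew → *uhezujew*.
The plural form *uhezujew* — final consonant /w/ (labial) → -nit → *uhezujewnit*.

uhezujewnit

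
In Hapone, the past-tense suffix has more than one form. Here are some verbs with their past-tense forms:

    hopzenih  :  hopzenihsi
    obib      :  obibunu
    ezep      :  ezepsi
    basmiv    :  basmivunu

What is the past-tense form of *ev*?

evunu

The alternation tracks the final consonant of the stem — -si when the stem ends in a voiceless consonant (*hopzenih*, *ezep*); -unu when the stem ends in a voiced consonant (*obib*, *basmiv*).
*ev*: final consonant = /v/, voiced → -unu → *evunu*.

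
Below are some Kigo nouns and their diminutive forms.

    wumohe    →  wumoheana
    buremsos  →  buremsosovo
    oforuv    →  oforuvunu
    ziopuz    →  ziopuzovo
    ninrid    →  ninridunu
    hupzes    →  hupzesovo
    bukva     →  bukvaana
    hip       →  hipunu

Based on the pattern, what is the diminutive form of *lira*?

liraana

Looking at the final sound of each stem: -ovo when the stem ends in a sibilant (*buremsos*, *ziopuz*, *hupzes*); -unu when the stem ends in a non-sibilant consonant (*oforuv*, *ninrid*, *hip*); -ana when the stem ends in a vowel (*wumohe*, *bukva*).
Since the final sound of *lira* is /a/ (a vowel), it takes -ana, giving *liraana*.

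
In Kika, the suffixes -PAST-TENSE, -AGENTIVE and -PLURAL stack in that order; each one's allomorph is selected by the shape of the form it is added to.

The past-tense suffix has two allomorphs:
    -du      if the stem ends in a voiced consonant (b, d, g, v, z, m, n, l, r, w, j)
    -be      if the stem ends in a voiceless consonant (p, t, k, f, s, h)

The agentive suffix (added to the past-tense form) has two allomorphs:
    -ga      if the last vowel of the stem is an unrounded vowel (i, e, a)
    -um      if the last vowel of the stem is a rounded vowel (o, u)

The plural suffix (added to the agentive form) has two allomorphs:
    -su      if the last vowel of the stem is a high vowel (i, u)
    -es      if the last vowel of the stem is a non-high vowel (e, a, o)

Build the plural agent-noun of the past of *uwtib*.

*uwtib* — final consonant /b/ (voiced) → -du → *uwtibdu*.
The past-tense form *uwtibdu* — last vowel /u/ (a rounded vowel) → -um → *uwtibduum*.
The agentive form *uwtibduum* — last vowel /u/ (a high vowel) → -su → *uwtibduumsu*.

uwtibduumsu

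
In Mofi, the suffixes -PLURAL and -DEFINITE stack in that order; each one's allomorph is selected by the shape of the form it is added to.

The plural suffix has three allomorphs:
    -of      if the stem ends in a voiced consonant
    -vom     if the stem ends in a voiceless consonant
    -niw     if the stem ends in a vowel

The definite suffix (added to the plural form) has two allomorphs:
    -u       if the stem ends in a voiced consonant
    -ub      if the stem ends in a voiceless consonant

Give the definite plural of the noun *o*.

*o* — final sound /o/ (a vowel) → -niw → *oniw*.
Since the final consonant of the plural form *oniw* is /w/ (voiced), it takes -u, giving *oniwu*.

oniwu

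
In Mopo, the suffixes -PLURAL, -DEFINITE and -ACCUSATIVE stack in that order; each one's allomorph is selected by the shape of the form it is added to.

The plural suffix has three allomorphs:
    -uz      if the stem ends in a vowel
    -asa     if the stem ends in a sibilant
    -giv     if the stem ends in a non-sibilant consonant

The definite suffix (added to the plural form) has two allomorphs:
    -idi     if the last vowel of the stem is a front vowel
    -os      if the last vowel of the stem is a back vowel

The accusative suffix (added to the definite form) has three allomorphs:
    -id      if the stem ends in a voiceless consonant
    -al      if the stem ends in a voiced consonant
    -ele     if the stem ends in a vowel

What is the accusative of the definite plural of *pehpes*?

pehpesasaosid

The final sound of *pehpes* is /s/, which is a sibilant, so the plural suffix is -asa, giving *pehpesasa*.
The last vowel of the plural form *pehpesasa* is /a/, which is a back vowel, so the definite suffix is -os, giving *pehpesasaos*.
Since the final sound of the definite form *pehpesasaos* is /s/ (a voiceless consonant), it takes -id, giving *pehpesasaosid*.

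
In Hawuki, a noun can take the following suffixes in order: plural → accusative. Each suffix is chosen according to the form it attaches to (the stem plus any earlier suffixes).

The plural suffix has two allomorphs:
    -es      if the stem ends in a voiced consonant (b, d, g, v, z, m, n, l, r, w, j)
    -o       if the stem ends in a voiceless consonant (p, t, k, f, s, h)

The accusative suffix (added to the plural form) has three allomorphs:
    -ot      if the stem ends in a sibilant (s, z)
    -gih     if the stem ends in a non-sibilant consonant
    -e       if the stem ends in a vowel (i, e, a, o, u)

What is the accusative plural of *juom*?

The final consonant of *juom* is /m/, which is voiced, so the plural suffix is -es, giving *juomes*.
The plural form *juomes*: final sound = /s/, a sibilant → -ot → *juomesot*.

juomesot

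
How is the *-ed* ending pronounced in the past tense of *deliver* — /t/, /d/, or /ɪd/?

/d/

The stem *deliver* ends in a voiced sound other than /d/.
The -ed suffix is realized as /ɪd/ after /t, d/; as /t/ after other voiceless consonants; and as /d/ after other voiced sounds.
So -ed on *deliver* is pronounced /d/.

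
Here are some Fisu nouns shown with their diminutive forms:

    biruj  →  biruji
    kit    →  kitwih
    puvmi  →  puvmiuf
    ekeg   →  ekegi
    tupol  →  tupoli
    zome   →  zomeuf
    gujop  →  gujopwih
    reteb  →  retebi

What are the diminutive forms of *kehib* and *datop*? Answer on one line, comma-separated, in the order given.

kehibi, datopwih

Looking at the final sound of each stem: -wih when the stem ends in a voiceless consonant (*kit*, *gujop*); -i when the stem ends in a voiced consonant (*biruj*, *ekeg*, *tupol*, *reteb*); -uf when the stem ends in a vowel (*puvmi*, *zome*).
*kehib* — final sound /b/ (a voiced consonant) → -i → *kehibi*.
*datop*: final sound = /p/, a voiceless consonant → -wih → *datopwih*.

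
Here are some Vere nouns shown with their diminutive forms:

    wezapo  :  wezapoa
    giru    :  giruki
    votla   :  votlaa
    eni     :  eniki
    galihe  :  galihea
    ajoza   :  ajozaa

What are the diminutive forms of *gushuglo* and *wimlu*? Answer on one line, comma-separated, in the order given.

gushugloa, wimluki

The pattern is height harmony: -ki when the last vowel of the stem is a high vowel (*giru*, *eni*); -a when the last vowel of the stem is a non-high vowel (*wezapo*, *votla*, *galihe*, *ajoza*).
*gushuglo*: last vowel = /o/, a non-high vowel → -a → *gushugloa*.
*wimlu*: last vowel = /u/, a high vowel → -ki → *wimluki*.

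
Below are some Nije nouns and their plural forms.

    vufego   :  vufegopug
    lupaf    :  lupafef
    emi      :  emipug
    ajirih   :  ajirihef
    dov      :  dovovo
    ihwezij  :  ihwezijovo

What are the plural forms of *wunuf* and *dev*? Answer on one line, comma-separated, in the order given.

The suffix is conditioned by the final sound: -ef when the stem ends in a voiceless consonant (*lupaf*, *ajirih*); -ovo when the stem ends in a voiced consonant (*dov*, *ihwezij*); -pug when the stem ends in a vowel (*vufego*, *emi*).
The final sound of *wunuf* is /f/, which is a voiceless consonant, so the suffix is -ef, giving *wunufef*.
Since the final sound of *dev* is /v/ (a voiced consonant), it takes -ovo, giving *devovo*.

wunufef, devovo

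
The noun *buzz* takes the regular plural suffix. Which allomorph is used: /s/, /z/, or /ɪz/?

/ɪz/

The stem *buzz* ends in a sibilant (/s, z, ʃ, ʒ, tʃ, dʒ/).
The plural suffix surfaces as /ɪz/ after sibilants, /s/ after other voiceless consonants, and /z/ after other voiced sounds.
So the plural -s on *buzz* is pronounced /ɪz/.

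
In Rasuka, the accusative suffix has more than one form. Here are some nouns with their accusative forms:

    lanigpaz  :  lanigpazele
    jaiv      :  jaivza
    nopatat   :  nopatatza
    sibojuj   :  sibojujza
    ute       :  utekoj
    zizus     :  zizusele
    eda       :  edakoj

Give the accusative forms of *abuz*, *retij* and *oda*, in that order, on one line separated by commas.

abuzele, retijza, odakoj

Looking at the final sound of each stem: -ele when the stem ends in a sibilant (*lanigpaz*, *zizus*); -za when the stem ends in a non-sibilant consonant (*jaiv*, *nopatat*, *sibojuj*); -koj when the stem ends in a vowel (*ute*, *eda*).
Since the final sound of *abuz* is /z/ (a sibilant), it takes -ele, giving *abuzele*.
The final sound of *retij* is /j/, which is a non-sibilant consonant, so the suffix is -za, giving *retijza*.
Since the final sound of *oda* is /a/ (a vowel), it takes -koj, giving *odakoj*.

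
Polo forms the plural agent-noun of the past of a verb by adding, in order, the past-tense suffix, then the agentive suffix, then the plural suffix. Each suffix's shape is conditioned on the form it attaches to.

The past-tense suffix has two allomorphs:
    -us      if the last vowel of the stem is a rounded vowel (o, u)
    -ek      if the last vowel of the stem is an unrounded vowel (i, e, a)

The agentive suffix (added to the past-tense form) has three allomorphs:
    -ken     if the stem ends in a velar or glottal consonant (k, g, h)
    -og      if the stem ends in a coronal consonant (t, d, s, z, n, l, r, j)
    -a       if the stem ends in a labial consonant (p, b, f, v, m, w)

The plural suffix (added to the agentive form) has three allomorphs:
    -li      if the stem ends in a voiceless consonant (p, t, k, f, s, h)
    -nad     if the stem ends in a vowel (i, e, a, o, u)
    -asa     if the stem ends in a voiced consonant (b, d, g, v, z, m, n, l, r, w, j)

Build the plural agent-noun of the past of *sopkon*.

*sopkon*: last vowel = /o/, a rounded vowel → -us → *sopkonus*.
The final consonant of the past-tense form *sopkonus* is /s/, which is coronal, so the agentive suffix is -og, giving *sopkonusog*.
Since the final sound of the agentive form *sopkonusog* is /g/ (a voiced consonant), it takes -asa, giving *sopkonusogasa*.

sopkonusogasa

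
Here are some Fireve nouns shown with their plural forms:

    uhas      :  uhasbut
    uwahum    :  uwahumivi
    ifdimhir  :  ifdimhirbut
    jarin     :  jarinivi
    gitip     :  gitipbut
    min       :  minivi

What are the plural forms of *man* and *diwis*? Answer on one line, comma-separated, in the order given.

The alternation tracks the final consonant of the stem — -ivi when the stem ends in a nasal (*uwahum*, *jarin*, *min*); -but when the stem ends in a non-nasal consonant (*uhas*, *ifdimhir*, *gitip*).
*man*: final consonant = /n/, a nasal → -ivi → *manivi*.
The final consonant of *diwis* is /s/, which is non-nasal, so the suffix is -but, giving *diwisbut*.

manivi, diwisbut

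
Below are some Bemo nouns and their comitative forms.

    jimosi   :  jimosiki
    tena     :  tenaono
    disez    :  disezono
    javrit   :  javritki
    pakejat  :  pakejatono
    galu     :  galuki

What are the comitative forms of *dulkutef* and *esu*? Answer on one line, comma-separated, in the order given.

dulkutefono, esuki

Looking at the last vowel of each stem: -ki when the last vowel of the stem is a high vowel (*jimosi*, *javrit*, *galu*); -ono when the last vowel of the stem is a non-high vowel (*tena*, *disez*, *pakejat*).
*dulkutef*: last vowel = /e/, a non-high vowel → -ono → *dulkutefono*.
The last vowel of *esu* is /u/, which is a high vowel, so the suffix is -ki, giving *esuki*.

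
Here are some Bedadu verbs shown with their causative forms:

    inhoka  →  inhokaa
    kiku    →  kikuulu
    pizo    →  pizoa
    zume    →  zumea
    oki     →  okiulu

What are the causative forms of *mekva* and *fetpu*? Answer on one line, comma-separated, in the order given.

The pattern is height harmony: -ulu when the last vowel of the stem is a high vowel (*kiku*, *oki*); -a when the last vowel of the stem is a non-high vowel (*inhoka*, *pizo*, *zume*).
*mekva*: last vowel = /a/, a non-high vowel → -a → *mekvaa*.
*fetpu* — last vowel /u/ (a high vowel) → -ulu → *fetpuulu*.

mekvaa, fetpuulu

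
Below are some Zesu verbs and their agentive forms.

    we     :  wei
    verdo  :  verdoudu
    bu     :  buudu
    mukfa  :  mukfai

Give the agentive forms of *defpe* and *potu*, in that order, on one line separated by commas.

defpei, potuudu

The pattern is rounding harmony: -udu when the last vowel of the stem is a rounded vowel (*verdo*, *bu*); -i when the last vowel of the stem is an unrounded vowel (*we*, *mukfa*).
The last vowel of *defpe* is /e/, which is an unrounded vowel, so the suffix is -i, giving *defpei*.
*potu* — last vowel /u/ (a rounded vowel) → -udu → *potuudu*.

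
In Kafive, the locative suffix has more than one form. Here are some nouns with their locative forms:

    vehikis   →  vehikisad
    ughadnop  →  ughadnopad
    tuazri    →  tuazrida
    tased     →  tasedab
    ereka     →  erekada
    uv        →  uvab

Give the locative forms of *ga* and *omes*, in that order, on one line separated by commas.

gada, omesad

The suffix is conditioned by the final sound: -ad when the stem ends in a voiceless consonant (*vehikis*, *ughadnop*); -ab when the stem ends in a voiced consonant (*tased*, *uv*); -da when the stem ends in a vowel (*tuazri*, *ereka*).
Since the final sound of *ga* is /a/ (a vowel), it takes -da, giving *gada*.
Since the final sound of *omes* is /s/ (a voiceless consonant), it takes -ad, giving *omesad*.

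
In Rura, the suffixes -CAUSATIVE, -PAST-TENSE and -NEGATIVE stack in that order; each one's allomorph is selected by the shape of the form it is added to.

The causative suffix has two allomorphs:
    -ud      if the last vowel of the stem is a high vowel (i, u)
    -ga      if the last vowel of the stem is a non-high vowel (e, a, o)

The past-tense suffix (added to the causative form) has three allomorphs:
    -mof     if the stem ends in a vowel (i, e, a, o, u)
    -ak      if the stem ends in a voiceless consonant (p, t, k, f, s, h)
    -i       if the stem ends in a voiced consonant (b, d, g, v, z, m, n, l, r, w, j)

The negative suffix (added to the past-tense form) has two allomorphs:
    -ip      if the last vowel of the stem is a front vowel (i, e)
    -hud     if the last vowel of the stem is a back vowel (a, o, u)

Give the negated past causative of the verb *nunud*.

nunududiip

The last vowel of *nunud* is /u/, which is a high vowel, so the causative suffix is -ud, giving *nunudud*.
Since the final sound of the causative form *nunudud* is /d/ (a voiced consonant), it takes -i, giving *nunududi*.
The last vowel of the past-tense form *nunududi* is /i/, which is a front vowel, so the negative suffix is -ip, giving *nunududiip*.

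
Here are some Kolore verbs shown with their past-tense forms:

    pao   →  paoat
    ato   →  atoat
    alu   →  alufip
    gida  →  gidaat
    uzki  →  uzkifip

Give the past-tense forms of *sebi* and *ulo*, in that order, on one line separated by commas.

Looking at the last vowel of each stem: -fip when the last vowel of the stem is a high vowel (*alu*, *uzki*); -at when the last vowel of the stem is a non-high vowel (*pao*, *ato*, *gida*).
*sebi* — last vowel /i/ (a high vowel) → -fip → *sebifip*.
*ulo*: last vowel = /o/, a non-high vowel → -at → *uloat*.

sebifip, uloat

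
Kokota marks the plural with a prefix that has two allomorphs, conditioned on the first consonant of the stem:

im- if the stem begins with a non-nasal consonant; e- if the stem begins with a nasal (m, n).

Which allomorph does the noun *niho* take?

Since the first consonant of *niho* is /n/ (a nasal), it takes e-.

e-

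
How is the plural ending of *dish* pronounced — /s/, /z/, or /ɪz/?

The stem *dish* ends in a sibilant (/s, z, ʃ, ʒ, tʃ, dʒ/).
The plural suffix surfaces as /ɪz/ after sibilants, /s/ after other voiceless consonants, and /z/ after other voiced sounds.
So the plural -s on *dish* is pronounced /ɪz/.

/ɪz/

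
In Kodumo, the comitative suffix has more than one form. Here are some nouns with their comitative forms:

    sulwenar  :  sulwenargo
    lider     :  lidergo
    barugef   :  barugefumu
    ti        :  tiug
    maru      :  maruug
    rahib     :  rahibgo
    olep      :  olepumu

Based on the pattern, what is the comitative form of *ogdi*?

The pattern is voicing of the final sound: -umu when the stem ends in a voiceless consonant (*barugef*, *olep*); -go when the stem ends in a voiced consonant (*sulwenar*, *lider*, *rahib*); -ug when the stem ends in a vowel (*ti*, *maru*).
*ogdi* — final sound /i/ (a vowel) → -ug → *ogdiug*.

ogdiug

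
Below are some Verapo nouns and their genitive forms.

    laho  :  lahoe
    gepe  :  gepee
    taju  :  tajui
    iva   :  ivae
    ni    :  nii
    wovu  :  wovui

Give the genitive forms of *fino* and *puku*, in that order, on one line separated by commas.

The pattern is height harmony: -i when the last vowel of the stem is a high vowel (*taju*, *ni*, *wovu*); -e when the last vowel of the stem is a non-high vowel (*laho*, *gepe*, *iva*).
*fino*: last vowel = /o/, a non-high vowel → -e → *finoe*.
*puku*: last vowel = /u/, a high vowel → -i → *pukui*.

finoe, pukui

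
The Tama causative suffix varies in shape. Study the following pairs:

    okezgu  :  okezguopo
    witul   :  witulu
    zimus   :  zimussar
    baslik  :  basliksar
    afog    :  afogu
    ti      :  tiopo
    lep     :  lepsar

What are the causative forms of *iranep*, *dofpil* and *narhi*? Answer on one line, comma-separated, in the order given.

iranepsar, dofpilu, narhiopo

Looking at the final sound of each stem: -sar when the stem ends in a voiceless consonant (*zimus*, *baslik*, *lep*); -u when the stem ends in a voiced consonant (*witul*, *afog*); -opo when the stem ends in a vowel (*okezgu*, *ti*).
Since the final sound of *iranep* is /p/ (a voiceless consonant), it takes -sar, giving *iranepsar*.
*dofpil* — final sound /l/ (a voiced consonant) → -u → *dofpilu*.
*narhi* — final sound /i/ (a vowel) → -opo → *narhiopo*.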